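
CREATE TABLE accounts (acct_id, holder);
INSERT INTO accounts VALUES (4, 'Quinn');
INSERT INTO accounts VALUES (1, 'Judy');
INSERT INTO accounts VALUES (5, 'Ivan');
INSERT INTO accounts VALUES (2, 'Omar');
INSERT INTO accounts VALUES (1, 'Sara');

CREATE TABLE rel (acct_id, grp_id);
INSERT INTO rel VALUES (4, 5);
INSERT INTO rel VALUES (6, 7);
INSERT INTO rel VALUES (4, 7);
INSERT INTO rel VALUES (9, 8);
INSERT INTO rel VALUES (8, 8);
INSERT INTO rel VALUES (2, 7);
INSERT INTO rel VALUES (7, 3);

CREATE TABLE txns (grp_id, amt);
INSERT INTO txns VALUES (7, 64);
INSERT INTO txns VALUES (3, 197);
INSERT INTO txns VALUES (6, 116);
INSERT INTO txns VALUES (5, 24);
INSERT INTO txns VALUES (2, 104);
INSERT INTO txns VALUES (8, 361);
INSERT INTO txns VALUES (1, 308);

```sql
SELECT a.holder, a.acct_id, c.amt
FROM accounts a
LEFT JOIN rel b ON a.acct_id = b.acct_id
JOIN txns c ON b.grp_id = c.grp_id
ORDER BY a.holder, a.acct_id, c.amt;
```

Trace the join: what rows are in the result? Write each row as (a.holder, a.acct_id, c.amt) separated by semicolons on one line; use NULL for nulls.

(Omar, 2, 64); (Quinn, 4, 24); (Quinn, 4, 64)

Joins associate left-to-right: accounts LEFT JOIN rel on acct_id gives 6 intermediate row(s).
Then INNER JOIN `txns c` on grp_id: keep only rows whose b.grp_id appears in c.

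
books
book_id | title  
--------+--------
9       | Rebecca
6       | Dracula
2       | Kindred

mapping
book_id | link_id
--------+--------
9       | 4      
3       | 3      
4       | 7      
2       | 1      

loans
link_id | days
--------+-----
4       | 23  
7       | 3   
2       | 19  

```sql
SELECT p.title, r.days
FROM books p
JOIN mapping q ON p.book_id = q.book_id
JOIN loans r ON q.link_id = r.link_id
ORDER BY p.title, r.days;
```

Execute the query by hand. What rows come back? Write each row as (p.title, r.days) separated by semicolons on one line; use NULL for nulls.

Evaluate left to right. First `books p INNER JOIN mapping q` on book_id: 2 row(s).
Then INNER JOIN `loans r` on link_id: keep only rows whose q.link_id appears in r.

(Rebecca, 23)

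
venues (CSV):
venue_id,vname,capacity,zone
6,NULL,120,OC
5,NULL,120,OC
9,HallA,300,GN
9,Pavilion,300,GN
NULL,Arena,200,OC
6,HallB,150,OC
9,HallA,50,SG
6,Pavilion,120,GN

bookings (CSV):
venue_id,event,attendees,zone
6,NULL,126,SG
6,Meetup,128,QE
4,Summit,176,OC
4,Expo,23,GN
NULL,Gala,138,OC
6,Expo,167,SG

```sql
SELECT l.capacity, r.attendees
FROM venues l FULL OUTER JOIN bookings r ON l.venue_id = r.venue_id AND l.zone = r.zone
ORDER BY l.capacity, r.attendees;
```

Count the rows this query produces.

14

FULL OUTER JOIN keeps every row from both sides; unmatched rows get NULL for the other side's columns.
Matching on l.venue_id = r.venue_id AND l.zone = r.zone. A NULL in a compared column never satisfies the condition.
- l row (venue_id=6, zone=OC): no match → kept, r columns NULL.
- l row (venue_id=5, zone=OC): no match → kept, r columns NULL.
- l row (venue_id=9, zone=GN): no match → kept, r columns NULL.
- l row (venue_id=9, zone=GN): no match → kept, r columns NULL.
- l row (venue_id=NULL, zone=OC): no match → kept, r columns NULL.
- l row (venue_id=6, zone=OC): no match → kept, r columns NULL.
- l row (venue_id=9, zone=SG): no match → kept, r columns NULL.
- l row (venue_id=6, zone=GN): no match → kept, r columns NULL.
- 6 r row(s) had no l match → kept, l columns NULL.
Total: 0 matched + 14 padded = 14 rows.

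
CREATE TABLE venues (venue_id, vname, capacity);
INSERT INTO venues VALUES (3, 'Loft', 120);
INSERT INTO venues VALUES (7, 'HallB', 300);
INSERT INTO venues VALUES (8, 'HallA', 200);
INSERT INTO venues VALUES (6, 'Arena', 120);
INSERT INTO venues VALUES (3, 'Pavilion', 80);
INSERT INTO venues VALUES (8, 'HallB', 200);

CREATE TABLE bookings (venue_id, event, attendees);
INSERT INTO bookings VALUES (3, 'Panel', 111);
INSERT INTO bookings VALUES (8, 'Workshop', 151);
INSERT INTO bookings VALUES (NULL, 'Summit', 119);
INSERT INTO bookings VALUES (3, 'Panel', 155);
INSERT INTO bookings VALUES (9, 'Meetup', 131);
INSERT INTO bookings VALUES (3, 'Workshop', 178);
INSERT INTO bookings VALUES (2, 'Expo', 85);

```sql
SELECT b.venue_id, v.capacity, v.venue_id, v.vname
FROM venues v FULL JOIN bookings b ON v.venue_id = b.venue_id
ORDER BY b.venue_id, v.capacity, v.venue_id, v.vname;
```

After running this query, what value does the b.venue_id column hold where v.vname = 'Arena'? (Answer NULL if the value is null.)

FULL OUTER JOIN keeps every row from both sides; unmatched rows get NULL for the other side's columns.
Matching on v.venue_id = b.venue_id. A NULL in a compared column never satisfies the condition.
- v[0] venue_id=3 → 3 match(es) in b → 3 row(s).
- v[1] venue_id=7 → no match; kept with NULLs on the b side.
- v[2] venue_id=8 → 1 match(es) in b → 1 row(s).
- v[3] venue_id=6 → no match; kept with NULLs on the b side.
- v[4] venue_id=3 → 3 match(es) in b → 3 row(s).
- v[5] venue_id=8 → 1 match(es) in b → 1 row(s).
- 3 row(s) from b found no v partner → padded with NULL.

NULL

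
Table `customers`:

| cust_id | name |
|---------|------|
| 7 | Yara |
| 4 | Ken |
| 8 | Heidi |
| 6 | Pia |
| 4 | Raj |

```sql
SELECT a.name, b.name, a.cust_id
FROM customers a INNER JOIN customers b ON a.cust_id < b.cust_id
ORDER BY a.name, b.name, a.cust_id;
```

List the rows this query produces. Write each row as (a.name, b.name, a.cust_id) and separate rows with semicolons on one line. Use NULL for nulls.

(Ken, Heidi, 4); (Ken, Pia, 4); (Ken, Yara, 4); (Pia, Heidi, 6); (Pia, Yara, 6); (Raj, Heidi, 4); (Raj, Pia, 4); (Raj, Yara, 4); (Yara, Heidi, 7)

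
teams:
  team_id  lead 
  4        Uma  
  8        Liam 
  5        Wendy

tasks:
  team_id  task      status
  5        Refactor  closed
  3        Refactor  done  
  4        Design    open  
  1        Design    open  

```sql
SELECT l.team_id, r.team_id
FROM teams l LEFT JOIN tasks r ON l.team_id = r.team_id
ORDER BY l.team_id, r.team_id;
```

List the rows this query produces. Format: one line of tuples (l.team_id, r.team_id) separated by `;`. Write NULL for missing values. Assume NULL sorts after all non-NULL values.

(4, 4); (5, 5); (8, NULL)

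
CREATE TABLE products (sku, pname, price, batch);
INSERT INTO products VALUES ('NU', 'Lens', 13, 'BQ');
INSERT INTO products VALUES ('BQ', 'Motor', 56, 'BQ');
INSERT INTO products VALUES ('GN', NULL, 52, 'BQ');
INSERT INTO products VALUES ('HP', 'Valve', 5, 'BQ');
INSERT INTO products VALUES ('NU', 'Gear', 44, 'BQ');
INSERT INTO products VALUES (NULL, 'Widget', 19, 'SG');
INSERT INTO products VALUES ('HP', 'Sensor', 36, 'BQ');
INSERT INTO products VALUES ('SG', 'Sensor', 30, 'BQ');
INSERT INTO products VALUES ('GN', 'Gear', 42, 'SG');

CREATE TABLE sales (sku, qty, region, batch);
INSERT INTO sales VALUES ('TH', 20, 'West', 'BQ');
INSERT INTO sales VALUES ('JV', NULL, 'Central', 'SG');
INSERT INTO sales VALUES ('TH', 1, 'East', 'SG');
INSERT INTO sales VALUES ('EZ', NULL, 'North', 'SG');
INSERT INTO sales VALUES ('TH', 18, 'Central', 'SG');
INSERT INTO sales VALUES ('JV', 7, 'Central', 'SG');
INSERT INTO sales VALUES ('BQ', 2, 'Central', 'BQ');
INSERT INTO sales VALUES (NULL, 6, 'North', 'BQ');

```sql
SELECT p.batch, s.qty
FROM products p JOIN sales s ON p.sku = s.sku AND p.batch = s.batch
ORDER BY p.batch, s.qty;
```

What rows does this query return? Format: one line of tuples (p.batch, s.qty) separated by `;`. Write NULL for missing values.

INNER JOIN keeps only pairs where the ON condition holds.
Matching on p.sku = s.sku AND p.batch = s.batch. A NULL in a compared column never satisfies the condition.
- sku=NU, batch=BQ: no matching s row, dropped.
- sku=BQ, batch=BQ: 1 matching s row(s), so 1 row(s) emitted.
- sku=GN, batch=BQ: no matching s row, dropped.
- sku=HP, batch=BQ: no matching s row, dropped.
- sku=NU, batch=BQ: no matching s row, dropped.
- sku=NULL, batch=SG: no matching s row, dropped.
- sku=HP, batch=BQ: no matching s row, dropped.
- sku=SG, batch=BQ: no matching s row, dropped.
- sku=GN, batch=SG: no matching s row, dropped.
After projecting and ordering:
p.batch | s.qty
BQ | 2

(BQ, 2)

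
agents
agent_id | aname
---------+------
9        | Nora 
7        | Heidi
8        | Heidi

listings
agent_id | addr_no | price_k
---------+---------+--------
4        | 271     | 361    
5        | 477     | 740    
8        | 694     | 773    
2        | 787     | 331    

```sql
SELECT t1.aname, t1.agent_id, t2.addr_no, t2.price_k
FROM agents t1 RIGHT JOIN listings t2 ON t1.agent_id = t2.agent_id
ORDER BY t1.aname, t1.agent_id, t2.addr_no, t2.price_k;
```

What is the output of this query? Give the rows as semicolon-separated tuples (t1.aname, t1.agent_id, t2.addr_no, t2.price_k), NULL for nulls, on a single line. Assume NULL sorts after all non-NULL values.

(Heidi, 8, 694, 773); (NULL, NULL, 271, 361); (NULL, NULL, 477, 740); (NULL, NULL, 787, 331)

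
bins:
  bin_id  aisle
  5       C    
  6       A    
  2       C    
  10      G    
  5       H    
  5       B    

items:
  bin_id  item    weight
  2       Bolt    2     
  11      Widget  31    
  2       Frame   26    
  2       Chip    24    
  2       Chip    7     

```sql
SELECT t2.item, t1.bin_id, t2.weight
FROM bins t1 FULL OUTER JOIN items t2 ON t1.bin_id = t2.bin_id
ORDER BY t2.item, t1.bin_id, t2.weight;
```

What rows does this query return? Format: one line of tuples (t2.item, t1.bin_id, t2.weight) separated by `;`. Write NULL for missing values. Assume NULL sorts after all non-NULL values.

(Bolt, 2, 2); (Chip, 2, 7); (Chip, 2, 24); (Frame, 2, 26); (Widget, NULL, 31); (NULL, 5, NULL); (NULL, 5, NULL); (NULL, 5, NULL); (NULL, 6, NULL); (NULL, 10, NULL)

FULL OUTER JOIN keeps every row from both sides; unmatched rows get NULL for the other side's columns.
Matching on t1.bin_id = t2.bin_id.
- t1 row (bin_id=5): no match → kept, t2 columns NULL.
- t1 row (bin_id=6): no match → kept, t2 columns NULL.
- t1 row (bin_id=2): matches 4 t2 row(s) → 4 output row(s).
- t1 row (bin_id=10): no match → kept, t2 columns NULL.
- t1 row (bin_id=5): no match → kept, t2 columns NULL.
- t1 row (bin_id=5): no match → kept, t2 columns NULL.
- 1 t2 row(s) had no t1 match → kept, t1 columns NULL.
After projecting and ordering:
t2.item | t1.bin_id | t2.weight
Bolt | 2 | 2
Chip | 2 | 7
Chip | 2 | 24
Frame | 2 | 26
Widget | NULL | 31
NULL | 5 | NULL
NULL | 5 | NULL
NULL | 5 | NULL
NULL | 6 | NULL
NULL | 10 | NULL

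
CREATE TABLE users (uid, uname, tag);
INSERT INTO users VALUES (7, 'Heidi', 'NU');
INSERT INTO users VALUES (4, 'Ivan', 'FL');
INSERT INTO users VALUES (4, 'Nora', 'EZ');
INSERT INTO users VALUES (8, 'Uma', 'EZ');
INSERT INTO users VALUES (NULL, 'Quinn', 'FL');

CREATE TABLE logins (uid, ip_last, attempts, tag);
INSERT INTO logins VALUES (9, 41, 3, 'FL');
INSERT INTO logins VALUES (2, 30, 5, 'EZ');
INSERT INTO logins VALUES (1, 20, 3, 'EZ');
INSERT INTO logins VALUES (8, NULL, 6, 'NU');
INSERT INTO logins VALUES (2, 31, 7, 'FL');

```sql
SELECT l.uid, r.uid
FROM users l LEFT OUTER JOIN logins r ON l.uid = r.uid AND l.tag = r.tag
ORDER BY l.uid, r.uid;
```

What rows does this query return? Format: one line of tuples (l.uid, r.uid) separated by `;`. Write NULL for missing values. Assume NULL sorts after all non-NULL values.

LEFT JOIN keeps every row from `users`; unmatched rows get NULL for `logins`'s columns.
Matching on l.uid = r.uid AND l.tag = r.tag. A NULL in a compared column never satisfies the condition.
- l (uid=7, tag=NU) has no partner → padded with NULL.
- l (uid=4, tag=FL) has no partner → padded with NULL.
- l (uid=4, tag=EZ) has no partner → padded with NULL.
- l (uid=8, tag=EZ) has no partner → padded with NULL.
- l (uid=NULL, tag=FL) has no partner → padded with NULL.
After projecting and ordering:
l.uid | r.uid
4 | NULL
4 | NULL
7 | NULL
8 | NULL
NULL | NULL

(4, NULL); (4, NULL); (7, NULL); (8, NULL); (NULL, NULL)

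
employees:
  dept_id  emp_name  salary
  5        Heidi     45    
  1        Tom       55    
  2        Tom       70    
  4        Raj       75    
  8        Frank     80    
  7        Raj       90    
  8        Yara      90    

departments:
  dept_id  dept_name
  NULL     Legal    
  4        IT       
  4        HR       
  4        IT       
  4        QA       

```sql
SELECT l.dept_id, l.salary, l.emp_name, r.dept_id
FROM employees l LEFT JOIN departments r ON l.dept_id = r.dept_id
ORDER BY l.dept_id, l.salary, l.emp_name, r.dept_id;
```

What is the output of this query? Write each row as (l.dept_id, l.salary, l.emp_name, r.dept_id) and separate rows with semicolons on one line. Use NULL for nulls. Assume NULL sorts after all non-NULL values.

(1, 55, Tom, NULL); (2, 70, Tom, NULL); (4, 75, Raj, 4); (4, 75, Raj, 4); (4, 75, Raj, 4); (4, 75, Raj, 4); (5, 45, Heidi, NULL); (7, 90, Raj, NULL); (8, 80, Frank, NULL); (8, 90, Yara, NULL)

LEFT JOIN keeps every row from `employees`; unmatched rows get NULL for `departments`'s columns.
Matching on l.dept_id = r.dept_id. A NULL in a compared column never satisfies the condition.
- l (dept_id=5) has no partner → padded with NULL.
- l (dept_id=1) has no partner → padded with NULL.
- l (dept_id=2) has no partner → padded with NULL.
- l (dept_id=4) pairs with 4 row(s) of r.
- l (dept_id=8) has no partner → padded with NULL.
- l (dept_id=7) has no partner → padded with NULL.
- l (dept_id=8) has no partner → padded with NULL.
After projecting and ordering:
l.dept_id | l.salary | l.emp_name | r.dept_id
1 | 55 | Tom | NULL
2 | 70 | Tom | NULL
4 | 75 | Raj | 4
4 | 75 | Raj | 4
4 | 75 | Raj | 4
4 | 75 | Raj | 4
5 | 45 | Heidi | NULL
7 | 90 | Raj | NULL
8 | 80 | Frank | NULL
8 | 90 | Yara | NULL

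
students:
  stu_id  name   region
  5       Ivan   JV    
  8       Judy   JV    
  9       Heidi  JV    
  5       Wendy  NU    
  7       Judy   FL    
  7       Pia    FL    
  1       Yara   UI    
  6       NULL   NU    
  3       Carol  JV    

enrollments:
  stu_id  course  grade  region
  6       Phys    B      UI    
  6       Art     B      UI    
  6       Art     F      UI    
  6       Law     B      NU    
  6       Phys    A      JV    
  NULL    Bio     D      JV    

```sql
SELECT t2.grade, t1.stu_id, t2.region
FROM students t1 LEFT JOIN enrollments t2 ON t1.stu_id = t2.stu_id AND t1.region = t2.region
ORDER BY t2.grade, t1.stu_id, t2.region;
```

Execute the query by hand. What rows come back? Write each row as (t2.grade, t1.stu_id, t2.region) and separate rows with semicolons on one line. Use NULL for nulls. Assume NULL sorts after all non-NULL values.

LEFT JOIN keeps every row from `students`; unmatched rows get NULL for `enrollments`'s columns.
Matching on t1.stu_id = t2.stu_id AND t1.region = t2.region. A NULL in a compared column never satisfies the condition.
- t1[0] stu_id=5, region=JV → no match; kept with NULLs on the t2 side.
- t1[1] stu_id=8, region=JV → no match; kept with NULLs on the t2 side.
- t1[2] stu_id=9, region=JV → no match; kept with NULLs on the t2 side.
- t1[3] stu_id=5, region=NU → no match; kept with NULLs on the t2 side.
- t1[4] stu_id=7, region=FL → no match; kept with NULLs on the t2 side.
- t1[5] stu_id=7, region=FL → no match; kept with NULLs on the t2 side.
- t1[6] stu_id=1, region=UI → no match; kept with NULLs on the t2 side.
- t1[7] stu_id=6, region=NU → 1 match(es) in t2 → 1 row(s).
- t1[8] stu_id=3, region=JV → no match; kept with NULLs on the t2 side.
After projecting and ordering:
t2.grade | t1.stu_id | t2.region
B | 6 | NU
NULL | 1 | NULL
NULL | 3 | NULL
NULL | 5 | NULL
NULL | 5 | NULL
NULL | 7 | NULL
NULL | 7 | NULL
NULL | 8 | NULL
NULL | 9 | NULL

(B, 6, NU); (NULL, 1, NULL); (NULL, 3, NULL); (NULL, 5, NULL); (NULL, 5, NULL); (NULL, 7, NULL); (NULL, 7, NULL); (NULL, 8, NULL); (NULL, 9, NULL)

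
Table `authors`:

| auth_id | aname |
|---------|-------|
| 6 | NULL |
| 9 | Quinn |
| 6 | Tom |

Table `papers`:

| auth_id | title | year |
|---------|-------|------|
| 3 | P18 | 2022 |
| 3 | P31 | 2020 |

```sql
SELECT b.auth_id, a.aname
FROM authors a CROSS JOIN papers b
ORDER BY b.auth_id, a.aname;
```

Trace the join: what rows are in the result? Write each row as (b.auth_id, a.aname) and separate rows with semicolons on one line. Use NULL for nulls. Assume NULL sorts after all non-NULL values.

(3, Quinn); (3, Quinn); (3, Tom); (3, Tom); (3, NULL); (3, NULL)

CROSS JOIN pairs every row of `authors` with every row of `papers`: 3 × 2 = 6 rows.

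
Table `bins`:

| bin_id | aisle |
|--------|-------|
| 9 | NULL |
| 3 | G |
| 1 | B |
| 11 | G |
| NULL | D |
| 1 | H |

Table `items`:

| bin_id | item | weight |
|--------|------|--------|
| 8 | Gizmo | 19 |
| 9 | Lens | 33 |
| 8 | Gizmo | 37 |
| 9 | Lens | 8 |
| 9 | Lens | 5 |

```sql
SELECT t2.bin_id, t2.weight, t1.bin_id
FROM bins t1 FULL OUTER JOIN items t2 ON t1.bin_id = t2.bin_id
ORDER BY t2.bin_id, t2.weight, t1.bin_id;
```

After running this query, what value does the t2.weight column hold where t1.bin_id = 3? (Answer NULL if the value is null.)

FULL OUTER JOIN keeps every row from both sides; unmatched rows get NULL for the other side's columns.
Matching on t1.bin_id = t2.bin_id. A NULL in a compared column never satisfies the condition.
- t1[0] bin_id=9 → 3 match(es) in t2 → 3 row(s).
- t1[1] bin_id=3 → no match; kept with NULLs on the t2 side.
- t1[2] bin_id=1 → no match; kept with NULLs on the t2 side.
- t1[3] bin_id=11 → no match; kept with NULLs on the t2 side.
- t1[4] bin_id=NULL → no match; kept with NULLs on the t2 side.
- t1[5] bin_id=1 → no match; kept with NULLs on the t2 side.
- plus 2 unmatched t2 row(s), each kept with NULL t1 columns.

NULL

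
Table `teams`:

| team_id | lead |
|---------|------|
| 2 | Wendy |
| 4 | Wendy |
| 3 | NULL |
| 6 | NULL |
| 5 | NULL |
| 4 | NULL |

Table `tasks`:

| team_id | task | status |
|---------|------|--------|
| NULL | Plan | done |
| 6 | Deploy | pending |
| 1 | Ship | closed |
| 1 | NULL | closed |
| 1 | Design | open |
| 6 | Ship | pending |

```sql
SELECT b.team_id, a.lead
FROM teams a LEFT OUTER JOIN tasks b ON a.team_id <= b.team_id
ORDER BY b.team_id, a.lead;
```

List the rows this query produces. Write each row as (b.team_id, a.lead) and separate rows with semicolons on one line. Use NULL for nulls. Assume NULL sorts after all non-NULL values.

LEFT JOIN keeps every row from `teams`; unmatched rows get NULL for `tasks`'s columns.
Matching on a.team_id <= b.team_id. A NULL in a compared column never satisfies the condition.
- team_id=2: 2 matching b row(s), so 2 row(s) emitted.
- team_id=4: 2 matching b row(s), so 2 row(s) emitted.
- team_id=3: 2 matching b row(s), so 2 row(s) emitted.
- team_id=6: 2 matching b row(s), so 2 row(s) emitted.
- team_id=5: 2 matching b row(s), so 2 row(s) emitted.
- team_id=4: 2 matching b row(s), so 2 row(s) emitted.

(6, Wendy); (6, Wendy); (6, Wendy); (6, Wendy); (6, NULL); (6, NULL); (6, NULL); (6, NULL); (6, NULL); (6, NULL); (6, NULL); (6, NULL)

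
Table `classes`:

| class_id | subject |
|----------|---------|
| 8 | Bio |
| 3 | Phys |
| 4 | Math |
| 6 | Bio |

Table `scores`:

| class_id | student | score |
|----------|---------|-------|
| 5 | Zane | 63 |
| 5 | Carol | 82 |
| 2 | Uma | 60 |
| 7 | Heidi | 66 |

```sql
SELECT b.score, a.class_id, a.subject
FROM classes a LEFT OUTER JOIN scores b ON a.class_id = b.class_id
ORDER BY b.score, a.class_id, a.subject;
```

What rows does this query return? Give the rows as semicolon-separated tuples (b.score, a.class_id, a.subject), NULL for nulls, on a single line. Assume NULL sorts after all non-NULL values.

LEFT JOIN keeps every row from `classes`; unmatched rows get NULL for `scores`'s columns.
Matching on a.class_id = b.class_id.
- a[0] class_id=8 → no match; kept with NULLs on the b side.
- a[1] class_id=3 → no match; kept with NULLs on the b side.
- a[2] class_id=4 → no match; kept with NULLs on the b side.
- a[3] class_id=6 → no match; kept with NULLs on the b side.
After projecting and ordering:
b.score | a.class_id | a.subject
NULL | 3 | Phys
NULL | 4 | Math
NULL | 6 | Bio
NULL | 8 | Bio

(NULL, 3, Phys); (NULL, 4, Math); (NULL, 6, Bio); (NULL, 8, Bio)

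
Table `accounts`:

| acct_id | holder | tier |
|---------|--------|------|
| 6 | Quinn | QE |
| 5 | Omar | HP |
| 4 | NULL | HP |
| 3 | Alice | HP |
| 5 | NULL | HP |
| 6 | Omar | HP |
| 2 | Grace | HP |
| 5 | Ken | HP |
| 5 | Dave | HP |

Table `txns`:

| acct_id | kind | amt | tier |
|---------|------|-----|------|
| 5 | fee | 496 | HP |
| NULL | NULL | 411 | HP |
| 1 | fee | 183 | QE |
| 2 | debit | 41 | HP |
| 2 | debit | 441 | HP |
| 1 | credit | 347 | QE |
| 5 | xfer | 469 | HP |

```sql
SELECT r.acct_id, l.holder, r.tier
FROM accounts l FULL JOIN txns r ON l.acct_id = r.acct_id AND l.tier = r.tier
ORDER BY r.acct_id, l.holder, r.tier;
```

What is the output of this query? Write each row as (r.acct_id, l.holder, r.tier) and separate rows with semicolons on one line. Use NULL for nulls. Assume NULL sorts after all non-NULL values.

FULL OUTER JOIN keeps every row from both sides; unmatched rows get NULL for the other side's columns.
Matching on l.acct_id = r.acct_id AND l.tier = r.tier. A NULL in a compared column never satisfies the condition.
- acct_id=6, tier=QE: no r row matches, row kept with r columns NULL.
- acct_id=5, tier=HP: 2 matching r row(s), so 2 row(s) emitted.
- acct_id=4, tier=HP: no r row matches, row kept with r columns NULL.
- acct_id=3, tier=HP: no r row matches, row kept with r columns NULL.
- acct_id=5, tier=HP: 2 matching r row(s), so 2 row(s) emitted.
- acct_id=6, tier=HP: no r row matches, row kept with r columns NULL.
- acct_id=2, tier=HP: 2 matching r row(s), so 2 row(s) emitted.
- acct_id=5, tier=HP: 2 matching r row(s), so 2 row(s) emitted.
- acct_id=5, tier=HP: 2 matching r row(s), so 2 row(s) emitted.
- 3 row(s) from r found no l partner → padded with NULL.

(1, NULL, QE); (1, NULL, QE); (2, Grace, HP); (2, Grace, HP); (5, Dave, HP); (5, Dave, HP); (5, Ken, HP); (5, Ken, HP); (5, Omar, HP); (5, Omar, HP); (5, NULL, HP); (5, NULL, HP); (NULL, Alice, NULL); (NULL, Omar, NULL); (NULL, Quinn, NULL); (NULL, NULL, HP); (NULL, NULL, NULL)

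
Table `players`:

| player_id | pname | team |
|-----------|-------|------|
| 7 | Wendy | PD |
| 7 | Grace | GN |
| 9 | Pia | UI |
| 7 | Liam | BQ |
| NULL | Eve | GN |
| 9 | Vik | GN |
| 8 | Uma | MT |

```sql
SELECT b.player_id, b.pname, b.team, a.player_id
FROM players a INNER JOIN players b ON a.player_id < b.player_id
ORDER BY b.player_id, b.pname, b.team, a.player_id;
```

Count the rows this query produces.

INNER JOIN keeps only pairs where the ON condition holds.
Matching on a.player_id < b.player_id. A NULL in a compared column never satisfies the condition.
Matched pairs: 11.
Total: 11 rows.

11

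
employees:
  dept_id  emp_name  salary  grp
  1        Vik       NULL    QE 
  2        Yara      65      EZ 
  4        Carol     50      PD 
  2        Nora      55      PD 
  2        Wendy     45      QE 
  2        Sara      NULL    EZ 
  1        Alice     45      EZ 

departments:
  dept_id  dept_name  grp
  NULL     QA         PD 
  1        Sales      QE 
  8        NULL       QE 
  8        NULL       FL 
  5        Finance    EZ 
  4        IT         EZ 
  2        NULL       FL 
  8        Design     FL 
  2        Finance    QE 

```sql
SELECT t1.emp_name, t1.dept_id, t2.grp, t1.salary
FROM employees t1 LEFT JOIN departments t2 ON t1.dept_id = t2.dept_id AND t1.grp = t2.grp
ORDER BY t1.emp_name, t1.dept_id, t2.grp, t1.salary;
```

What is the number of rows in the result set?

7

LEFT JOIN keeps every row from `employees`; unmatched rows get NULL for `departments`'s columns.
Matching on t1.dept_id = t2.dept_id AND t1.grp = t2.grp. A NULL in a compared column never satisfies the condition.
- t1[0] dept_id=1, grp=QE → 1 match(es) in t2 → 1 row(s).
- t1[1] dept_id=2, grp=EZ → no match; kept with NULLs on the t2 side.
- t1[2] dept_id=4, grp=PD → no match; kept with NULLs on the t2 side.
- t1[3] dept_id=2, grp=PD → no match; kept with NULLs on the t2 side.
- t1[4] dept_id=2, grp=QE → 1 match(es) in t2 → 1 row(s).
- t1[5] dept_id=2, grp=EZ → no match; kept with NULLs on the t2 side.
- t1[6] dept_id=1, grp=EZ → no match; kept with NULLs on the t2 side.
Total: 2 matched + 5 padded = 7 rows.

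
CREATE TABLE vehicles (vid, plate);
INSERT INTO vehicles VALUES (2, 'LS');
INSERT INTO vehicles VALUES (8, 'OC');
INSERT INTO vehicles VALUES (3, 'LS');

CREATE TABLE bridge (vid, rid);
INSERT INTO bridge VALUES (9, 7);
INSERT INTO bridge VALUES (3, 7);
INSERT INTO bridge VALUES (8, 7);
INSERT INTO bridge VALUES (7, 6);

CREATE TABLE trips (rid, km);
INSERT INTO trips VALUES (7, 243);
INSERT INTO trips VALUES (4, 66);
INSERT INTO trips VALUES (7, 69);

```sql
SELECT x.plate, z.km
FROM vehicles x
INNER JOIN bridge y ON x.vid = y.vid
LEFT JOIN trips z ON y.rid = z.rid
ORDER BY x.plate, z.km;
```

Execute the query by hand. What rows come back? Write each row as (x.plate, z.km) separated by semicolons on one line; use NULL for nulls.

(LS, 69); (LS, 243); (OC, 69); (OC, 243)

Evaluate left to right. First `vehicles x INNER JOIN bridge y` on vid: 2 row(s).
Then LEFT JOIN `trips z` on rid: each of those 2 rows is kept; rows whose y.rid has no match in z get NULL for z's columns.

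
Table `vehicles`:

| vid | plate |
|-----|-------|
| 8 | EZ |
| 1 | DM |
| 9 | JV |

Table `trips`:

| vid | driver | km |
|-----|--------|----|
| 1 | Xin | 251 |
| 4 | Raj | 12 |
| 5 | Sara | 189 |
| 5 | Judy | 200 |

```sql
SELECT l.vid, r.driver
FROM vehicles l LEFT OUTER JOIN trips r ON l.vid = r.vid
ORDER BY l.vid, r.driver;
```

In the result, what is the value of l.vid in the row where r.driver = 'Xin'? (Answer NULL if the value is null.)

1

LEFT JOIN keeps every row from `vehicles`; unmatched rows get NULL for `trips`'s columns.
Matching on l.vid = r.vid.
Matched pairs: 1; unmatched l rows kept: 2.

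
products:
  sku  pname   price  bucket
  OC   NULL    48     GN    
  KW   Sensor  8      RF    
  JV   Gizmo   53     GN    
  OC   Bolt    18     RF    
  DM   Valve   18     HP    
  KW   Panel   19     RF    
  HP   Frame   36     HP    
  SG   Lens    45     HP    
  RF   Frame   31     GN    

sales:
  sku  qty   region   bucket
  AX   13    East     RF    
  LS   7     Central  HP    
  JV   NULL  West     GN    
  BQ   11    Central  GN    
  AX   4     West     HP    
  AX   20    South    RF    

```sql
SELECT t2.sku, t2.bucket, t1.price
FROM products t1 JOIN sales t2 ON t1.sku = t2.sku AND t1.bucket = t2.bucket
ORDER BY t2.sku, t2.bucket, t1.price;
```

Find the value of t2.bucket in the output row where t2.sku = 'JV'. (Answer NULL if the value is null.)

GN

INNER JOIN keeps only pairs where the ON condition holds.
Matching on t1.sku = t2.sku AND t1.bucket = t2.bucket.
Matched pairs: 1.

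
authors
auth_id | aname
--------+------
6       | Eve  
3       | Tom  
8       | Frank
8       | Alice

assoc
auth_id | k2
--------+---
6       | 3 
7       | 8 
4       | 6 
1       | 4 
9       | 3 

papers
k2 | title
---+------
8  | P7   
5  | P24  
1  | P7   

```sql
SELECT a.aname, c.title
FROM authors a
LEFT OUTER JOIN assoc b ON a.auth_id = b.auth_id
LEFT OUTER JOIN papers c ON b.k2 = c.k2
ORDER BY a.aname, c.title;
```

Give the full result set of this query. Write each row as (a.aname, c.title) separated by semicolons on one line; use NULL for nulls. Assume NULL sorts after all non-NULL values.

Step 1 — a LEFT JOIN b on auth_id → 4 row(s).
Then LEFT JOIN `papers c` on k2: each of those 4 rows is kept; rows whose b.k2 has no match in c get NULL for c's columns.

(Alice, NULL); (Eve, NULL); (Frank, NULL); (Tom, NULL)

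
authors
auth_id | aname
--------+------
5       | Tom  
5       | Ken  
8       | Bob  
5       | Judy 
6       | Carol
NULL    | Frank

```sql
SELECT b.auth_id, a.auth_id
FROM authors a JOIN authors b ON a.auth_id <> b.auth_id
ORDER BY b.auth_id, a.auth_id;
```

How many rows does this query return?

14

INNER JOIN keeps only pairs where the ON condition holds.
Matching on a.auth_id <> b.auth_id. A NULL in a compared column never satisfies the condition.
- a[0] auth_id=5 → 2 match(es) in b → 2 row(s).
- a[1] auth_id=5 → 2 match(es) in b → 2 row(s).
- a[2] auth_id=8 → 4 match(es) in b → 4 row(s).
- a[3] auth_id=5 → 2 match(es) in b → 2 row(s).
- a[4] auth_id=6 → 4 match(es) in b → 4 row(s).
- a[5] auth_id=NULL → no match; dropped.
Total: 14 rows.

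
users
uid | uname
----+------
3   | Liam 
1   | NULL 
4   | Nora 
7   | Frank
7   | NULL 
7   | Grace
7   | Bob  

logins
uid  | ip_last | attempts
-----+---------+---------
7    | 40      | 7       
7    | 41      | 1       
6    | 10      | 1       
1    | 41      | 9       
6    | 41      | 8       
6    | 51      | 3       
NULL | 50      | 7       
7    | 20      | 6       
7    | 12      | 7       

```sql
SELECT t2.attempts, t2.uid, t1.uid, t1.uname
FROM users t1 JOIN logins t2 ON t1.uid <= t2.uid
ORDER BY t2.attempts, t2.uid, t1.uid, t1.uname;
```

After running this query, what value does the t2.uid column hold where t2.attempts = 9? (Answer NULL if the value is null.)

1

INNER JOIN keeps only pairs where the ON condition holds.
Matching on t1.uid <= t2.uid. A NULL in a compared column never satisfies the condition.
Matched pairs: 38.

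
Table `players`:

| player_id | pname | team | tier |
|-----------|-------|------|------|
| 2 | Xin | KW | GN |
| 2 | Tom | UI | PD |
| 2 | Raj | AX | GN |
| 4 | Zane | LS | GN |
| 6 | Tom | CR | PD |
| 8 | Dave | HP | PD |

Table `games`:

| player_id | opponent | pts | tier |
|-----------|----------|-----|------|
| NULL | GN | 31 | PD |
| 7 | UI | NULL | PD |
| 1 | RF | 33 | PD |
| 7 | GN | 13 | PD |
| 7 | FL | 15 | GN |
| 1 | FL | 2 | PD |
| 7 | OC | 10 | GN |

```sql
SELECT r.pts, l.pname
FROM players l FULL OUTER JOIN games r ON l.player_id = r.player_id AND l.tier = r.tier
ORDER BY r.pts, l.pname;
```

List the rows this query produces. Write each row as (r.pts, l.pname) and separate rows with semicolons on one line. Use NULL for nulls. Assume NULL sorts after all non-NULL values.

FULL OUTER JOIN keeps every row from both sides; unmatched rows get NULL for the other side's columns.
Matching on l.player_id = r.player_id AND l.tier = r.tier. A NULL in a compared column never satisfies the condition.
- player_id=2, tier=GN: no r row matches, row kept with r columns NULL.
- player_id=2, tier=PD: no r row matches, row kept with r columns NULL.
- player_id=2, tier=GN: no r row matches, row kept with r columns NULL.
- player_id=4, tier=GN: no r row matches, row kept with r columns NULL.
- player_id=6, tier=PD: no r row matches, row kept with r columns NULL.
- player_id=8, tier=PD: no r row matches, row kept with r columns NULL.
- plus 7 unmatched r row(s), each kept with NULL l columns.

(2, NULL); (10, NULL); (13, NULL); (15, NULL); (31, NULL); (33, NULL); (NULL, Dave); (NULL, Raj); (NULL, Tom); (NULL, Tom); (NULL, Xin); (NULL, Zane); (NULL, NULL)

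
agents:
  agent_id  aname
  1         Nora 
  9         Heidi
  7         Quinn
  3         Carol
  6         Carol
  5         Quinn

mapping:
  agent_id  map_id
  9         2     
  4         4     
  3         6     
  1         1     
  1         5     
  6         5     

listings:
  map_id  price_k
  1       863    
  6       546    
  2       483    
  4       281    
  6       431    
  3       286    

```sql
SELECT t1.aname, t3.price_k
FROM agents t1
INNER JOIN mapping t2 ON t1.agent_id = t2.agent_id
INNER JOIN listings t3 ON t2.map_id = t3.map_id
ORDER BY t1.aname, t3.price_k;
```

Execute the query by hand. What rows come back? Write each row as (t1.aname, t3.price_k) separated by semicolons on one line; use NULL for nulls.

Step 1 — t1 INNER JOIN t2 on agent_id → 5 row(s).
Then INNER JOIN `listings t3` on map_id: keep only rows whose t2.map_id appears in t3.

(Carol, 431); (Carol, 546); (Heidi, 483); (Nora, 863)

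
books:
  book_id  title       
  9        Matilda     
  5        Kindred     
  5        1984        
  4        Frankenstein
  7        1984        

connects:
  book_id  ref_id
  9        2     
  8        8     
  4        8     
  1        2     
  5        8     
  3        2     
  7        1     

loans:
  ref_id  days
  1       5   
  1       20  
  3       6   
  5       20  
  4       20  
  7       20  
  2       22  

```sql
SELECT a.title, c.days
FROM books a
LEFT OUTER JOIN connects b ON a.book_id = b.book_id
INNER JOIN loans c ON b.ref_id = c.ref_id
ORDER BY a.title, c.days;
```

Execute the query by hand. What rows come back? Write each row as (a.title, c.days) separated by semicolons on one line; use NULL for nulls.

(1984, 5); (1984, 20); (Matilda, 22)

Step 1 — a LEFT JOIN b on book_id → 5 row(s).
Then INNER JOIN `loans c` on ref_id: keep only rows whose b.ref_id appears in c.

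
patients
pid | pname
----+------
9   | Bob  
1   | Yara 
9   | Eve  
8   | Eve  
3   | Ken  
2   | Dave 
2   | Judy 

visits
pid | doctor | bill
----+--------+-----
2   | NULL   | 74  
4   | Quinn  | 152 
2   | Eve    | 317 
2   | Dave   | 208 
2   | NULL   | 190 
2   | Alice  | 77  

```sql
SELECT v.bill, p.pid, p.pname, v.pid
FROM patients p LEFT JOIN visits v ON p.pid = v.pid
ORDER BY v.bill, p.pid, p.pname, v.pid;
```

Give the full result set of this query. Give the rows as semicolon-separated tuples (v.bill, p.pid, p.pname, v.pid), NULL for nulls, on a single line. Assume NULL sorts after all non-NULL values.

(74, 2, Dave, 2); (74, 2, Judy, 2); (77, 2, Dave, 2); (77, 2, Judy, 2); (190, 2, Dave, 2); (190, 2, Judy, 2); (208, 2, Dave, 2); (208, 2, Judy, 2); (317, 2, Dave, 2); (317, 2, Judy, 2); (NULL, 1, Yara, NULL); (NULL, 3, Ken, NULL); (NULL, 8, Eve, NULL); (NULL, 9, Bob, NULL); (NULL, 9, Eve, NULL)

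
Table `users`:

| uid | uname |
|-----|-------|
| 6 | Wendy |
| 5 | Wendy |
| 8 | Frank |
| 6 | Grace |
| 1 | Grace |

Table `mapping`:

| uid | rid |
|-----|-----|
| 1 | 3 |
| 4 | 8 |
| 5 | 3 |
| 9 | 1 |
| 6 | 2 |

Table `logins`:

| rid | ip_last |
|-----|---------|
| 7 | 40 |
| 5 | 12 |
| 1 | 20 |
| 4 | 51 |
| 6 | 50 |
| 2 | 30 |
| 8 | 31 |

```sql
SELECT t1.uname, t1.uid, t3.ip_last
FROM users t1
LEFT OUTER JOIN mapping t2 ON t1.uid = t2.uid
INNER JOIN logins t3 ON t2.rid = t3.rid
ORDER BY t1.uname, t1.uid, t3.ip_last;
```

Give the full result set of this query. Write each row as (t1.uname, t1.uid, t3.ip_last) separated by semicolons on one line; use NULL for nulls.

Step 1 — t1 LEFT JOIN t2 on uid → 5 row(s).
Then INNER JOIN `logins t3` on rid: keep only rows whose t2.rid appears in t3.

(Grace, 6, 30); (Wendy, 6, 30)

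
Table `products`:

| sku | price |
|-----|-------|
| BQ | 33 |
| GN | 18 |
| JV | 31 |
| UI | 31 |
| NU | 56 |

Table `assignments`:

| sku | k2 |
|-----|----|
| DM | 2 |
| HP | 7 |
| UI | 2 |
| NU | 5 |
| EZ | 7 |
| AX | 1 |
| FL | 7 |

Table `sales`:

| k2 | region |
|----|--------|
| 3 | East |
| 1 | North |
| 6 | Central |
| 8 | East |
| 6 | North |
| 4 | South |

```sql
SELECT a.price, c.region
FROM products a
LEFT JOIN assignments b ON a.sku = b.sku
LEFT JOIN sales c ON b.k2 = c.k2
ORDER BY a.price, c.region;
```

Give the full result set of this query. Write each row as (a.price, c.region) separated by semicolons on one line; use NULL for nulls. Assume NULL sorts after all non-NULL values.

Evaluate left to right. First `products a LEFT JOIN assignments b` on sku: 5 row(s).
Then LEFT JOIN `sales c` on k2: each of those 5 rows is kept; rows whose b.k2 has no match in c get NULL for c's columns.

(18, NULL); (31, NULL); (31, NULL); (33, NULL); (56, NULL)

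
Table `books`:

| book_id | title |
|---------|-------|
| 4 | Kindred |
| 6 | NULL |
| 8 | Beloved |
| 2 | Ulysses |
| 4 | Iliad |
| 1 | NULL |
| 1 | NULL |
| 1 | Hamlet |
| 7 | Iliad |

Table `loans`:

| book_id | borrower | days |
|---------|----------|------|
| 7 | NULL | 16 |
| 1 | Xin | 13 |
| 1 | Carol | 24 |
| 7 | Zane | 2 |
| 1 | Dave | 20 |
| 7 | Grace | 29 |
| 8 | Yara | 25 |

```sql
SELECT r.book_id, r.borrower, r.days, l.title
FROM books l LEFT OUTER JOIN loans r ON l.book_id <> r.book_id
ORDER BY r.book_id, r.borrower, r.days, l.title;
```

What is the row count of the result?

LEFT JOIN keeps every row from `books`; unmatched rows get NULL for `loans`'s columns.
Matching on l.book_id <> r.book_id.
Matched pairs: 50; unmatched l rows kept: 0.
Total: 50 rows.

50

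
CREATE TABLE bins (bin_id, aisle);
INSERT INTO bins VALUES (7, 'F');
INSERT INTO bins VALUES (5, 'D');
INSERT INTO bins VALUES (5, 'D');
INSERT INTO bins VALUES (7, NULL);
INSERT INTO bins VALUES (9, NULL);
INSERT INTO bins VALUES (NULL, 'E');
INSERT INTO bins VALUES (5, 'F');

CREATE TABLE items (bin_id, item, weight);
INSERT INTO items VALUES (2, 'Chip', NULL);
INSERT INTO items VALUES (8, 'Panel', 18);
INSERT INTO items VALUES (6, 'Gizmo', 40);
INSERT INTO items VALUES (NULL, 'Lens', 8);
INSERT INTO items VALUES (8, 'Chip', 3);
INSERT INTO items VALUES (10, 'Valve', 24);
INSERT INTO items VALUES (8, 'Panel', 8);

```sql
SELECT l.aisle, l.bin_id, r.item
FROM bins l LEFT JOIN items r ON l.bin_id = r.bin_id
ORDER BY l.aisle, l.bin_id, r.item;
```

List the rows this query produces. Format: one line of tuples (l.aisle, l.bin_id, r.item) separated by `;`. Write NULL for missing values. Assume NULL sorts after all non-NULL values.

LEFT JOIN keeps every row from `bins`; unmatched rows get NULL for `items`'s columns.
Matching on l.bin_id = r.bin_id. A NULL in a compared column never satisfies the condition.
- l (bin_id=7) has no partner → padded with NULL.
- l (bin_id=5) has no partner → padded with NULL.
- l (bin_id=5) has no partner → padded with NULL.
- l (bin_id=7) has no partner → padded with NULL.
- l (bin_id=9) has no partner → padded with NULL.
- l (bin_id=NULL) has no partner → padded with NULL.
- l (bin_id=5) has no partner → padded with NULL.
After projecting and ordering:
l.aisle | l.bin_id | r.item
D | 5 | NULL
D | 5 | NULL
E | NULL | NULL
F | 5 | NULL
F | 7 | NULL
NULL | 7 | NULL
NULL | 9 | NULL

(D, 5, NULL); (D, 5, NULL); (E, NULL, NULL); (F, 5, NULL); (F, 7, NULL); (NULL, 7, NULL); (NULL, 9, NULL)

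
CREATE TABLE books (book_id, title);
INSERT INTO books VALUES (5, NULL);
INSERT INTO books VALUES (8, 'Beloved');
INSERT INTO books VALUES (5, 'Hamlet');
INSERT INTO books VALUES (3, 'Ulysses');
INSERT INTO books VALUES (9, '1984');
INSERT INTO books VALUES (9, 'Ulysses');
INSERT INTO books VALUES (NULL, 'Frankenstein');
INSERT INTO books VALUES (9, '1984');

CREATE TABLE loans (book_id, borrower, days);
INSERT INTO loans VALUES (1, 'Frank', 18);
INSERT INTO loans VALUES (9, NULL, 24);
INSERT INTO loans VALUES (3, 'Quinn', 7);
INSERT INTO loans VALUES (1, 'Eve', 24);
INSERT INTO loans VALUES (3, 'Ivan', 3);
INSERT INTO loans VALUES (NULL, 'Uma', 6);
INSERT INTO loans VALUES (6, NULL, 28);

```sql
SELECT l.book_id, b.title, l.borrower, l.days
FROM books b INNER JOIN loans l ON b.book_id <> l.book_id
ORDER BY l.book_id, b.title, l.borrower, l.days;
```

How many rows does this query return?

INNER JOIN keeps only pairs where the ON condition holds.
Matching on b.book_id <> l.book_id. A NULL in a compared column never satisfies the condition.
Matched pairs: 37.
Total: 37 rows.

37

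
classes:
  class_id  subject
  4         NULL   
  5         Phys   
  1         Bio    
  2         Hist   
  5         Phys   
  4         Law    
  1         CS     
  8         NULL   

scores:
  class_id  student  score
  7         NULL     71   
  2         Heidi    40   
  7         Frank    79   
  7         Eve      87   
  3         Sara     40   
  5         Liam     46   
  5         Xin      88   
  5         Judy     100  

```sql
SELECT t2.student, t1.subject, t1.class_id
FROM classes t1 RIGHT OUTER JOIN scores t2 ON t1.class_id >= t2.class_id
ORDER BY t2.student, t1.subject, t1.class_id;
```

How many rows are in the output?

23

RIGHT JOIN keeps every row from `scores`; unmatched rows get NULL for `classes`'s columns.
Matching on t1.class_id >= t2.class_id.
- t1 (class_id=4) pairs with 2 row(s) of t2.
- t1 (class_id=5) pairs with 5 row(s) of t2.
- t1 (class_id=1) has no partner in t2.
- t1 (class_id=2) pairs with 1 row(s) of t2.
- t1 (class_id=5) pairs with 5 row(s) of t2.
- t1 (class_id=4) pairs with 2 row(s) of t2.
- t1 (class_id=1) has no partner in t2.
- t1 (class_id=8) pairs with 8 row(s) of t2.
- every t2 row matched at least one t1 row.
Total: 23 rows.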